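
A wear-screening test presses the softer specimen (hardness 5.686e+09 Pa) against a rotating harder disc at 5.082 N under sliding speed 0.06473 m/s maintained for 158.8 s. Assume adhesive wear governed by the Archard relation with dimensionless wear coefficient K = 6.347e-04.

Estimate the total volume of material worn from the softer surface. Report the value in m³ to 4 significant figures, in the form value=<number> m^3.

The algebra runs at full precision, and the intermediates are printed rounded. Rounded just once, at four significant digits.
The distance L = v·t = 0.06473 m/s × 158.8 s = 10.28 m.
Restated in SI base units: W = 5.082 N, H = 5.686e+09 Pa, K = 6.347e-04.
The Archard volume V = K·W·L/H = 6.347e-04 · 5.082 · 10.28 / 5.686e+09 = 5.831e-12 m³.

value=5.831e-12 m^3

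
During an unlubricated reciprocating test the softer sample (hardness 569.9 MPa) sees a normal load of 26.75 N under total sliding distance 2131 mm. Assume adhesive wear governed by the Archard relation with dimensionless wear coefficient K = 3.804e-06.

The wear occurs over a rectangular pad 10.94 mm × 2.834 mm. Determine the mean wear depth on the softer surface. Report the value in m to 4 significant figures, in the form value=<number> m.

Intermediate values are printed rounded — every step maintains full precision — rounded once at the end, at 4 significant digits.
The distance L = 2131 mm = 2.131 m.
Hardness H = 569.9 MPa = 5.699e+08 Pa.
Pad sides 10.94 mm × 2.834 mm = 0.01094 m × 0.002834 m. Contact area A = 0.01094 m × 0.002834 m = 3.100e-05 m².
Restated in SI base units: W = 26.75 N, H = 5.699e+08 Pa, K = 3.804e-06.
The Archard volume V = K·W·L/H = 3.804e-06 · 26.75 · 2.131 / 5.699e+08 = 3.805e-13 m³.
Depth h = V/A = 3.805e-13 / 3.100e-05 = 1.227e-08 m.

value=1.227e-08 m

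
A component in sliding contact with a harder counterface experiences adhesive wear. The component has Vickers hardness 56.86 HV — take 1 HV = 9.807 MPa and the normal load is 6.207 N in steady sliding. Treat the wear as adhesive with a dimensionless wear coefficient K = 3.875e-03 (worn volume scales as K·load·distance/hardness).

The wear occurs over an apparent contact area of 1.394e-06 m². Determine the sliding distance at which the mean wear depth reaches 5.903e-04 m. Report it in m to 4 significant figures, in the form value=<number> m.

The intermediates are displayed rounded; all working math carries full float precision, and one final rounding, at four significant figures.
Convert: Hardness H = 56.86 HV × 9.807 MPa/HV = 557.6 MPa = 5.576e+08 Pa.
In SI base units, W = 6.207 N, H = 5.576e+08 Pa, K = 3.875e-03.
Allowed volume V_lim = h_lim·A = 5.903e-04 · 1.394e-06 = 8.229e-10 m³.
Sliding life L = V_lim·H/(K·W) = 8.229e-10 · 5.576e+08 / (3.875e-03 · 6.207) = 19.08 m.

value=19.08 m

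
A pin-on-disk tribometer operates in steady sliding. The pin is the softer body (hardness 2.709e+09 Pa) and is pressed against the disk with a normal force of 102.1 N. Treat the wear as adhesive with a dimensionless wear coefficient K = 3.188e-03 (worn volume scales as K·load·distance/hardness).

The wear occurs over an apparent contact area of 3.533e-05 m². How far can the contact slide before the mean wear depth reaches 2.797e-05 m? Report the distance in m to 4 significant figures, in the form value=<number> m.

All working math carries full float precision. Intermediates are shown rounded — rounded once at the end: four significant figures.
Expressed in SI base units: W = 102.1 N, H = 2.709e+09 Pa, K = 3.188e-03.
Volume at the limit: V_lim = h_lim·A = 2.797e-05 · 3.533e-05 = 9.882e-10 m³.
Life L = V_lim·H/(K·W) = 9.882e-10 · 2.709e+09 / (3.188e-03 · 102.1) = 8.224 m.

value=8.224 m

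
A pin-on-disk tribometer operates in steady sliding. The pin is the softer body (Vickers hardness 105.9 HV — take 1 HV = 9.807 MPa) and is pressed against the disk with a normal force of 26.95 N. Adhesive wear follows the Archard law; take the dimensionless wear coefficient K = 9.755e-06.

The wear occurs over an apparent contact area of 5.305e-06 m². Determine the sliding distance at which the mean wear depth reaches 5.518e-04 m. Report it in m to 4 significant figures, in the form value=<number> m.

value=1.156e+04 m

Each operation keeps exact precision; the intermediates are shown rounded. Rounded once at the end, at 4 significant digits.
Convert: Hardness H = 105.9 HV × 9.807 MPa/HV = 1039 MPa = 1.039e+09 Pa.
As SI base values: W = 26.95 N, H = 1.039e+09 Pa, K = 9.755e-06.
At the depth limit, V_lim = h_lim·A = 5.518e-04 · 5.305e-06 = 2.927e-09 m³.
So the life L = V_lim·H/(K·W) = 2.927e-09 · 1.039e+09 / (9.755e-06 · 26.95) = 1.156e+04 m.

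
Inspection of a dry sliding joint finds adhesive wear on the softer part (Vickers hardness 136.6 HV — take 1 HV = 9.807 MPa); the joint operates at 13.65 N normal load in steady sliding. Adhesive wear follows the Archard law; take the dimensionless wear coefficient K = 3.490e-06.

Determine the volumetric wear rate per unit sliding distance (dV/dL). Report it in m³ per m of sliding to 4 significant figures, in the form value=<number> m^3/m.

The algebra runs at full float precision — intermediate values are shown rounded. Rounded just once: 4 significant figures.
Hardness H = 136.6 HV × 9.807 MPa/HV = 1340 MPa = 1.340e+09 Pa.
In SI base units: W = 13.65 N, H = 1.340e+09 Pa, K = 3.490e-06.
The wear rate dV/dL = K·W/H, per unit distance: 3.490e-06 · 13.65 / 1.340e+09 = 3.556e-14 m³/m.

value=3.556e-14 m^3/m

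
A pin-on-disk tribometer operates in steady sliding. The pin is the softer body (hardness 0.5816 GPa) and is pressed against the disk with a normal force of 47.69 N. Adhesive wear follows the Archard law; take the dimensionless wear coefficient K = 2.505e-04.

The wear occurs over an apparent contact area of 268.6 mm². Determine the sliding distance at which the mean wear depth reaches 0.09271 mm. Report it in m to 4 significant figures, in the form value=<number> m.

Intermediates are displayed rounded — all working math runs at full float precision, and one last rounding, at 4 significant digits.
Hardness H = 0.5816 GPa = 5.816e+08 Pa.
Contact area A = 268.6 mm² = 2.686e-04 m².
Depth limit h_lim = 0.09271 mm = 9.271e-05 m.
As SI base values: W = 47.69 N, H = 5.816e+08 Pa, K = 2.505e-04.
Permissible volume V_lim = h_lim·A = 9.271e-05 · 2.686e-04 = 2.490e-08 m³.
Inverting, life L = V_lim·H/(K·W) = 2.490e-08 · 5.816e+08 / (2.505e-04 · 47.69) = 1212 m.

value=1212 m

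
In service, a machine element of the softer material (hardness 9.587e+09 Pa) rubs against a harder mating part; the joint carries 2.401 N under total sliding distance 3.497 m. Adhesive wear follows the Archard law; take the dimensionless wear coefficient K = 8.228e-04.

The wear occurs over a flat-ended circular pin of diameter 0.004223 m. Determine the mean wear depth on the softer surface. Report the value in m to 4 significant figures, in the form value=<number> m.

All arithmetic maintains full float precision; intermediates are displayed rounded. Rounded once at the end to four significant digits.
Contact area A = π·d²/4 = π·(0.004223 m)²/4 = 1.401e-05 m².
Restated in SI base units: W = 2.401 N, H = 9.587e+09 Pa, K = 8.228e-04.
Worn volume V = K·W·L/H = 8.228e-04 · 2.401 · 3.497 / 9.587e+09 = 7.206e-13 m³.
Depth h = V/A = 7.206e-13 / 1.401e-05 = 5.145e-08 m.

value=5.145e-08 m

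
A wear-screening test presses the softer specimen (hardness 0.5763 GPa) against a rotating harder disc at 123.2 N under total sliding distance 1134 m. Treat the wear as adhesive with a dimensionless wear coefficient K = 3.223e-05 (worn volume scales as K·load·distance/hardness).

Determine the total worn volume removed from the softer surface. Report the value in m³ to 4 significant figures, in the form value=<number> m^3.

The computation runs at exact precision. Intermediate values are printed rounded; rounded once at the end, at 4 significant figures.
Hardness H = 0.5763 GPa = 5.763e+08 Pa.
As SI base values: W = 123.2 N, H = 5.763e+08 Pa, K = 3.223e-05.
Wear volume V = K·W·L/H = 3.223e-05 · 123.2 · 1134 / 5.763e+08 = 7.813e-09 m³.

value=7.813e-09 m^3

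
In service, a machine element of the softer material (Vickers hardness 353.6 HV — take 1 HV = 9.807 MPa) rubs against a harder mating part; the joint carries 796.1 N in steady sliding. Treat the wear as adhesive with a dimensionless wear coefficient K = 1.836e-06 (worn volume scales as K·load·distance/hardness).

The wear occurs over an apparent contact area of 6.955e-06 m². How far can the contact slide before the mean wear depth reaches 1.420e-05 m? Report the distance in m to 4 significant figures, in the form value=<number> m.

The algebra keeps exact precision. Intermediates are displayed rounded — a single final rounding: four significant digits.
Hardness H = 353.6 HV × 9.807 MPa/HV = 3468 MPa = 3.468e+09 Pa.
As SI base values: W = 796.1 N, H = 3.468e+09 Pa, K = 1.836e-06.
Volume at the limit: V_lim = h_lim·A = 1.420e-05 · 6.955e-06 = 9.876e-11 m³.
Thus life L = V_lim·H/(K·W) = 9.876e-11 · 3.468e+09 / (1.836e-06 · 796.1) = 234.3 m.

value=234.3 m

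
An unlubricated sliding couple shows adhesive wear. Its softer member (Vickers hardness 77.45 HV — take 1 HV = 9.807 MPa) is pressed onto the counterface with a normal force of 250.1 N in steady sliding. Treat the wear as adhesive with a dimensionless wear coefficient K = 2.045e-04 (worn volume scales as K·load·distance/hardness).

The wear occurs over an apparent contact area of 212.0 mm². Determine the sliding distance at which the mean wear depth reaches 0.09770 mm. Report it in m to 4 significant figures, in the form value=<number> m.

Printed values are rounded. All working math maintains exact precision. Rounded once at the end: four significant figures.
Hardness H = 77.45 HV × 9.807 MPa/HV = 759.6 MPa = 7.596e+08 Pa.
Contact area A = 212.0 mm² = 2.120e-04 m².
Depth limit h_lim = 0.09770 mm = 9.770e-05 m.
Restated in SI base units: W = 250.1 N, H = 7.596e+08 Pa, K = 2.045e-04.
Volume at the limit: V_lim = h_lim·A = 9.770e-05 · 2.120e-04 = 2.071e-08 m³.
Life L = V_lim·H/(K·W) = 2.071e-08 · 7.596e+08 / (2.045e-04 · 250.1) = 307.6 m.

value=307.6 m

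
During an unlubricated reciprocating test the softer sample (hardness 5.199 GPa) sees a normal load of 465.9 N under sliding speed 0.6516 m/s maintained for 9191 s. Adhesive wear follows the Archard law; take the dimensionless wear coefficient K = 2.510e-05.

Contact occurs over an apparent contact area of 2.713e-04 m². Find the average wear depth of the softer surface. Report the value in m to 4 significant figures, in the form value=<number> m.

Intermediate values are displayed rounded. The algebra maintains full float precision — a single final rounding to four significant digits.
Total distance L = v·t = 0.6516 m/s × 9191 s = 5989 m.
Hardness H = 5.199 GPa = 5.199e+09 Pa.
Expressed in SI base units: W = 465.9 N, H = 5.199e+09 Pa, K = 2.510e-05.
By Archard's law, V = K·W·L/H = 2.510e-05 · 465.9 · 5989 / 5.199e+09 = 1.347e-08 m³.
Wear depth h = V/A = 1.347e-08 / 2.713e-04 = 4.965e-05 m.

value=4.965e-05 m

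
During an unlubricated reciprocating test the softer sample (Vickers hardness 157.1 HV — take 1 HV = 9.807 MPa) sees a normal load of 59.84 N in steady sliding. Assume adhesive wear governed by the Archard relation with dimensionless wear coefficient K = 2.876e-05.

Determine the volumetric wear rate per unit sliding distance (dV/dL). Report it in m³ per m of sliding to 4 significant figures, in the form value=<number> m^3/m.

value=1.117e-12 m^3/m

All working math runs at full float precision; quoted intermediates are rounded; rounded once at the end to four significant figures.
Convert: Hardness H = 157.1 HV × 9.807 MPa/HV = 1541 MPa = 1.541e+09 Pa.
In SI base units: W = 59.84 N, H = 1.541e+09 Pa, K = 2.876e-05.
Wear rate dV/dL = K·W/H, so: 2.876e-05 · 59.84 / 1.541e+09 = 1.117e-12 m³/m.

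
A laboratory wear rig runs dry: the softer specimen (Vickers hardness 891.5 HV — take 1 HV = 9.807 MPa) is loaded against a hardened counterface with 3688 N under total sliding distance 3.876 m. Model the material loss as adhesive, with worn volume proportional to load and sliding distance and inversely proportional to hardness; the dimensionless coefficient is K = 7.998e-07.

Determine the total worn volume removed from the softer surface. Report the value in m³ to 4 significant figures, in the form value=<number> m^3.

Shown intermediates are rounded; each operation holds exact precision; a single final rounding, at 4 significant digits.
Hardness H = 891.5 HV × 9.807 MPa/HV = 8743 MPa = 8.743e+09 Pa.
Working in SI base units: W = 3688 N, H = 8.743e+09 Pa, K = 7.998e-07.
Archard volume V = K·W·L/H = 7.998e-07 · 3688 · 3.876 / 8.743e+09 = 1.308e-12 m³.

value=1.308e-12 m^3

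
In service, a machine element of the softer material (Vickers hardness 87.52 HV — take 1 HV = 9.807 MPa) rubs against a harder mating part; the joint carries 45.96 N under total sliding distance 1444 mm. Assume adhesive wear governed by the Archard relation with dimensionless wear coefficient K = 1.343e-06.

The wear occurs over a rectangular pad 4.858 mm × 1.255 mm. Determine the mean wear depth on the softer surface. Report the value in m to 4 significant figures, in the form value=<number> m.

value=1.703e-08 m

Intermediates are printed rounded; all working math maintains full float precision; a lone final rounding: 4 significant digits.
Total distance L = 1444 mm = 1.444 m.
Hardness H = 87.52 HV × 9.807 MPa/HV = 858.3 MPa = 8.583e+08 Pa.
Pad sides 4.858 mm × 1.255 mm = 0.004858 m × 0.001255 m. Contact area A = 0.004858 m × 0.001255 m = 6.097e-06 m².
Collected in SI base units: W = 45.96 N, H = 8.583e+08 Pa, K = 1.343e-06.
The Archard volume V = K·W·L/H = 1.343e-06 · 45.96 · 1.444 / 8.583e+08 = 1.038e-13 m³.
Mean wear depth h = V/A = 1.038e-13 / 6.097e-06 = 1.703e-08 m.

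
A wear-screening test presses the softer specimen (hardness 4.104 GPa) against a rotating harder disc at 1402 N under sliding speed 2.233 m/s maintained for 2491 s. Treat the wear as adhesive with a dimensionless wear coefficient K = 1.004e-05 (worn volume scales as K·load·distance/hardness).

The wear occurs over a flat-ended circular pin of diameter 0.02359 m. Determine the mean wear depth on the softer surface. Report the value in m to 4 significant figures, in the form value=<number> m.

Each operation keeps full precision. Printed values are rounded — rounded just once: 4 significant figures.
Sliding distance L = v·t = 2.233 m/s × 2491 s = 5562 m.
Hardness H = 4.104 GPa = 4.104e+09 Pa.
Contact area A = π·d²/4 = π·(0.02359 m)²/4 = 4.371e-04 m².
In SI base units, W = 1402 N, H = 4.104e+09 Pa, K = 1.004e-05.
By Archard's law, V = K·W·L/H = 1.004e-05 · 1402 · 5562 / 4.104e+09 = 1.908e-08 m³.
Mean wear depth h = V/A = 1.908e-08 / 4.371e-04 = 4.365e-05 m.

value=4.365e-05 m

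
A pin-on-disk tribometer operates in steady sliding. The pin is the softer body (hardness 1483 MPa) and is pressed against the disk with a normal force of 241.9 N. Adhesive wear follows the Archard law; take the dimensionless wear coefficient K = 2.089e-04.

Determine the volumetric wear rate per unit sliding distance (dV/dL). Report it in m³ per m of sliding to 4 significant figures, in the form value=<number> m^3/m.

value=3.407e-11 m^3/m

Quoted intermediates are rounded. All working math keeps full precision. Rounded just once to 4 significant digits.
Convert: Hardness H = 1483 MPa = 1.483e+09 Pa.
Collected in SI base units: W = 241.9 N, H = 1.483e+09 Pa, K = 2.089e-04.
Volumetric rate dV/dL = K·W/H (independent of L): 2.089e-04 · 241.9 / 1.483e+09 = 3.407e-11 m³/m.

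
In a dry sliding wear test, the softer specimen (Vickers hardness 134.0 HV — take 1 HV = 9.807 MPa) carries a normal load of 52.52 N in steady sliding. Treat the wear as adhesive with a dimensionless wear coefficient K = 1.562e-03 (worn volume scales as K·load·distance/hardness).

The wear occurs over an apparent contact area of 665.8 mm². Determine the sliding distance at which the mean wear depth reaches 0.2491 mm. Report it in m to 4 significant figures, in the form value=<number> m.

value=2657 m

The computation carries full float precision, and intermediates are printed rounded — rounded once at the end: 4 significant figures.
Convert: Hardness H = 134.0 HV × 9.807 MPa/HV = 1314 MPa = 1.314e+09 Pa.
Convert: Contact area A = 665.8 mm² = 6.658e-04 m².
Convert: Depth limit h_lim = 0.2491 mm = 2.491e-04 m.
Expressed in SI base units: W = 52.52 N, H = 1.314e+09 Pa, K = 1.562e-03.
Allowed volume V_lim = h_lim·A = 2.491e-04 · 6.658e-04 = 1.659e-07 m³.
Life L = V_lim·H/(K·W) = 1.659e-07 · 1.314e+09 / (1.562e-03 · 52.52) = 2657 m.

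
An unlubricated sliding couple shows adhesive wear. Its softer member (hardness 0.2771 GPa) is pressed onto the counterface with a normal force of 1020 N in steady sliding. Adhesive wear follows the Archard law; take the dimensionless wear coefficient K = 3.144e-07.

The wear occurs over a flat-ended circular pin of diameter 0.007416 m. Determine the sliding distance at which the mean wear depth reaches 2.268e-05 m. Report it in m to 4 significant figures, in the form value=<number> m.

value=846.5 m

The computation keeps full float precision. The intermediates appear rounded, and rounded just once, at four significant digits.
Hardness H = 0.2771 GPa = 2.771e+08 Pa.
Contact area A = π·d²/4 = π·(0.007416 m)²/4 = 4.319e-05 m².
Restated in SI base units: W = 1020 N, H = 2.771e+08 Pa, K = 3.144e-07.
Permissible volume V_lim = h_lim·A = 2.268e-05 · 4.319e-05 = 9.797e-10 m³.
Life L = V_lim·H/(K·W) = 9.797e-10 · 2.771e+08 / (3.144e-07 · 1020) = 846.5 m.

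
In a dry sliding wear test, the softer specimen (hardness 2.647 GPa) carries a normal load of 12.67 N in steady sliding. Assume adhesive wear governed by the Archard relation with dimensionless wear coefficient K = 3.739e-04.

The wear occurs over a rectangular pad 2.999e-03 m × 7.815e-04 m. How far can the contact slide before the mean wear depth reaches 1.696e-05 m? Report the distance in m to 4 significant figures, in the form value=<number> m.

value=22.21 m

All arithmetic maintains exact precision, and intermediates are shown rounded, and rounded just once, at four significant digits.
Hardness H = 2.647 GPa = 2.647e+09 Pa.
Contact area A = 2.999e-03 m × 7.815e-04 m = 2.344e-06 m².
Collected in SI base units: W = 12.67 N, H = 2.647e+09 Pa, K = 3.739e-04.
Volume at the limit: V_lim = h_lim·A = 1.696e-05 · 2.344e-06 = 3.975e-11 m³.
Life L = V_lim·H/(K·W) = 3.975e-11 · 2.647e+09 / (3.739e-04 · 12.67) = 22.21 m.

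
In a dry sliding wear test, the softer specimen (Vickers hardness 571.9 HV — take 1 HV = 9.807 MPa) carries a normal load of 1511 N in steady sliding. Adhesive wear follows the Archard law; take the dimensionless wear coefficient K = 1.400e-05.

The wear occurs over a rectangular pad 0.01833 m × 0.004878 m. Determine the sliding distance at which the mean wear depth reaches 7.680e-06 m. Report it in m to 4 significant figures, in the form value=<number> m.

Every step keeps full precision, and shown intermediates are rounded. Rounded just once, at four significant figures.
Hardness H = 571.9 HV × 9.807 MPa/HV = 5609 MPa = 5.609e+09 Pa.
Contact area A = 0.01833 m × 0.004878 m = 8.941e-05 m².
Working in SI base units: W = 1511 N, H = 5.609e+09 Pa, K = 1.400e-05.
Allowed volume V_lim = h_lim·A = 7.680e-06 · 8.941e-05 = 6.867e-10 m³.
Inverting, life L = V_lim·H/(K·W) = 6.867e-10 · 5.609e+09 / (1.400e-05 · 1511) = 182.1 m.

value=182.1 m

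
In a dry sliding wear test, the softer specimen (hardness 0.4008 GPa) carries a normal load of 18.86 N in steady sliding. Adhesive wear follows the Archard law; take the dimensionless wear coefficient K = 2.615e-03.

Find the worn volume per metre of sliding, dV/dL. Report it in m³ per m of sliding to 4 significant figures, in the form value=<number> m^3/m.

value=1.231e-10 m^3/m

Intermediate values are displayed rounded. Each operation holds full precision; a lone final rounding to four significant figures.
Convert: Hardness H = 0.4008 GPa = 4.008e+08 Pa.
SI base units throughout: W = 18.86 N, H = 4.008e+08 Pa, K = 2.615e-03.
Sliding wear rate dV/dL = K·W/H (independent of L): 2.615e-03 · 18.86 / 4.008e+08 = 1.231e-10 m³/m.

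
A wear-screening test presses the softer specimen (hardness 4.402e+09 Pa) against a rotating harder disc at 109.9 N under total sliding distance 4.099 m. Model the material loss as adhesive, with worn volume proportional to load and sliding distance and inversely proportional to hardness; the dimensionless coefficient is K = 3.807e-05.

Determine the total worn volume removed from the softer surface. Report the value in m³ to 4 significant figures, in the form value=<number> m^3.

value=3.896e-12 m^3

Intermediates are displayed rounded; the algebra keeps full float precision, and rounded just once to 4 significant digits.
Collected in SI base units: W = 109.9 N, H = 4.402e+09 Pa, K = 3.807e-05.
Volume removed: V = K·W·L/H = 3.807e-05 · 109.9 · 4.099 / 4.402e+09 = 3.896e-12 m³.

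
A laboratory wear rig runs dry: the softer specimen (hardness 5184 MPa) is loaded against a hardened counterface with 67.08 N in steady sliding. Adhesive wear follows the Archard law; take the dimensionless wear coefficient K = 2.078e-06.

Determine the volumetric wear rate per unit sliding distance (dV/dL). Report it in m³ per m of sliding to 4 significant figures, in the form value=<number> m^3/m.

value=2.689e-14 m^3/m

The intermediates are printed rounded; all arithmetic keeps exact precision, and rounded just once to four significant digits.
Hardness H = 5184 MPa = 5.184e+09 Pa.
Collected in SI base units: W = 67.08 N, H = 5.184e+09 Pa, K = 2.078e-06.
The wear rate dV/dL = K·W/H (independent of L): 2.078e-06 · 67.08 / 5.184e+09 = 2.689e-14 m³/m.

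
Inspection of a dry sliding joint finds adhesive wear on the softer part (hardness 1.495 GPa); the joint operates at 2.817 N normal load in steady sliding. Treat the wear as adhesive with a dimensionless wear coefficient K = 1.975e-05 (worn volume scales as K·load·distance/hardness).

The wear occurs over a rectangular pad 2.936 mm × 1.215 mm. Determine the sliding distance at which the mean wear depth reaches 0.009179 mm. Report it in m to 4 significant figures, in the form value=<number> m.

Printed values are rounded — the computation keeps full float precision, and a single final rounding to four significant digits.
Hardness H = 1.495 GPa = 1.495e+09 Pa.
Pad sides 2.936 mm × 1.215 mm = 0.002936 m × 0.001215 m. Contact area A = 0.002936 m × 0.001215 m = 3.567e-06 m².
Depth limit h_lim = 0.009179 mm = 9.179e-06 m.
As SI base values: W = 2.817 N, H = 1.495e+09 Pa, K = 1.975e-05.
Limit volume V_lim = h_lim·A = 9.179e-06 · 3.567e-06 = 3.274e-11 m³.
Sliding life L = V_lim·H/(K·W) = 3.274e-11 · 1.495e+09 / (1.975e-05 · 2.817) = 879.9 m.

value=879.9 m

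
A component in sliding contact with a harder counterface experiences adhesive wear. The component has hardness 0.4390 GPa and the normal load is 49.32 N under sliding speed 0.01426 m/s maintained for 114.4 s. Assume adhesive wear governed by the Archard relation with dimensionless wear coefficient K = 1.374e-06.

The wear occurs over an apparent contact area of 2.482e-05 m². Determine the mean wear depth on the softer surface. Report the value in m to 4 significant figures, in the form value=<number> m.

Every step maintains exact precision, and quoted intermediates are rounded; rounded just once: four significant digits.
Path length L = v·t = 0.01426 m/s × 114.4 s = 1.631 m.
Hardness H = 0.4390 GPa = 4.390e+08 Pa.
As SI base values: W = 49.32 N, H = 4.390e+08 Pa, K = 1.374e-06.
Volume removed: V = K·W·L/H = 1.374e-06 · 49.32 · 1.631 / 4.390e+08 = 2.518e-13 m³.
Depth of wear h = V/A = 2.518e-13 / 2.482e-05 = 1.015e-08 m.

value=1.015e-08 m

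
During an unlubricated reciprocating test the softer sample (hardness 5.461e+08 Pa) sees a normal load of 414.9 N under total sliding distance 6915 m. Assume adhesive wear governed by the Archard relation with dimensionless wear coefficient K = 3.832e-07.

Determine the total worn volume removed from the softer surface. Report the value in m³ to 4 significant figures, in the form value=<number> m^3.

value=2.013e-09 m^3

Intermediates appear rounded — each operation maintains full float precision, and rounded once at the end: four significant digits.
Working in SI base units: W = 414.9 N, H = 5.461e+08 Pa, K = 3.832e-07.
Wear volume V = K·W·L/H = 3.832e-07 · 414.9 · 6915 / 5.461e+08 = 2.013e-09 m³.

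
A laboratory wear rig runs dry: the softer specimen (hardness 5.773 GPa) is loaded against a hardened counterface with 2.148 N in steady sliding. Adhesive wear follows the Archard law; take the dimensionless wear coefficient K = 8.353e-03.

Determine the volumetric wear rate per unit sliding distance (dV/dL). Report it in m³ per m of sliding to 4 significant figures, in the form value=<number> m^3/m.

The intermediates are printed rounded. The computation holds full precision. Rounded just once to four significant figures.
Convert: Hardness H = 5.773 GPa = 5.773e+09 Pa.
Expressed in SI base units: W = 2.148 N, H = 5.773e+09 Pa, K = 8.353e-03.
Wear rate dV/dL = K·W/H, so: 8.353e-03 · 2.148 / 5.773e+09 = 3.108e-12 m³/m.

value=3.108e-12 m^3/m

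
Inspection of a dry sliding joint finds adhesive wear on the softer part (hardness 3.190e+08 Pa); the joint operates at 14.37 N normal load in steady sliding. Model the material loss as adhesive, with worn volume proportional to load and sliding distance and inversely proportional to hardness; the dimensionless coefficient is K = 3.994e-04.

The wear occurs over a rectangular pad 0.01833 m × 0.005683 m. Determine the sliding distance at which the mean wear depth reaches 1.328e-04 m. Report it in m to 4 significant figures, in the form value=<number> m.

value=768.9 m

Displayed values are rounded — all arithmetic keeps exact precision, and one final rounding to 4 significant figures.
Convert: Contact area A = 0.01833 m × 0.005683 m = 1.042e-04 m².
Restated in SI base units: W = 14.37 N, H = 3.190e+08 Pa, K = 3.994e-04.
Wearable volume V_lim = h_lim·A = 1.328e-04 · 1.042e-04 = 1.383e-08 m³.
Thus life L = V_lim·H/(K·W) = 1.383e-08 · 3.190e+08 / (3.994e-04 · 14.37) = 768.9 m.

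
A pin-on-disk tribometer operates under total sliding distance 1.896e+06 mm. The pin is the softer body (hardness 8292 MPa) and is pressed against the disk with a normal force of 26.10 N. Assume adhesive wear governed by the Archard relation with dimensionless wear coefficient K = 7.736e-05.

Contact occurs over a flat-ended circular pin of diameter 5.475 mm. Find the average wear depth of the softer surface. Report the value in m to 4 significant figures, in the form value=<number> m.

value=1.961e-05 m

Intermediates are printed rounded; each operation holds exact precision — rounded once at the end: four significant digits.
Convert: Path length L = 1.896e+06 mm = 1896 m.
Convert: Hardness H = 8292 MPa = 8.292e+09 Pa.
Convert: Pin diameter d = 5.475 mm = 0.005475 m. Contact area A = π·d²/4 = π·(0.005475 m)²/4 = 2.354e-05 m².
In SI base units, W = 26.10 N, H = 8.292e+09 Pa, K = 7.736e-05.
Apply Archard: V = K·W·L/H = 7.736e-05 · 26.10 · 1896 / 8.292e+09 = 4.617e-10 m³.
Depth h = V/A = 4.617e-10 / 2.354e-05 = 1.961e-05 m.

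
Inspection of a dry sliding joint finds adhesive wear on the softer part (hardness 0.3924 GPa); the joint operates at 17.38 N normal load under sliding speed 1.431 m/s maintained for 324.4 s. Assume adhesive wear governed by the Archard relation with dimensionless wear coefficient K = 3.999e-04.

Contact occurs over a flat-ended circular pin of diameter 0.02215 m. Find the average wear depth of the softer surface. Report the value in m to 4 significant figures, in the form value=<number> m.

All arithmetic carries full precision; the intermediates are printed rounded — a lone final rounding to 4 significant figures.
Convert: Distance covered L = v·t = 1.431 m/s × 324.4 s = 464.2 m.
Convert: Hardness H = 0.3924 GPa = 3.924e+08 Pa.
Convert: Contact area A = π·d²/4 = π·(0.02215 m)²/4 = 3.853e-04 m².
As SI base values: W = 17.38 N, H = 3.924e+08 Pa, K = 3.999e-04.
Worn volume V = K·W·L/H = 3.999e-04 · 17.38 · 464.2 / 3.924e+08 = 8.222e-09 m³.
Depth h = V/A = 8.222e-09 / 3.853e-04 = 2.134e-05 m.

value=2.134e-05 m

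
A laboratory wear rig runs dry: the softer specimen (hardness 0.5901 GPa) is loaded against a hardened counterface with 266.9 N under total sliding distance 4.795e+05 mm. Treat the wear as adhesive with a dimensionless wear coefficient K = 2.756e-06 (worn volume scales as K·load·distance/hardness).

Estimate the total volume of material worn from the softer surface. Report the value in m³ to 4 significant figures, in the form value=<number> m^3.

All arithmetic keeps full precision. The intermediates are printed rounded. Rounded once at the end: 4 significant digits.
Path length L = 4.795e+05 mm = 479.5 m.
Hardness H = 0.5901 GPa = 5.901e+08 Pa.
In SI base units: W = 266.9 N, H = 5.901e+08 Pa, K = 2.756e-06.
By Archard's law, V = K·W·L/H = 2.756e-06 · 266.9 · 479.5 / 5.901e+08 = 5.977e-10 m³.

value=5.977e-10 m^3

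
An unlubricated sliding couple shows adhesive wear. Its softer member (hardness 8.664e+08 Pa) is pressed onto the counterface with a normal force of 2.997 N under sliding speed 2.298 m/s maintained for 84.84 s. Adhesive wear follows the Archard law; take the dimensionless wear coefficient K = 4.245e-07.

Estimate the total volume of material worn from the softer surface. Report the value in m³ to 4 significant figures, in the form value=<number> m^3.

value=2.863e-13 m^3

Printed values are rounded — all working math runs at full precision; rounded once at the end, at 4 significant figures.
Path length L = v·t = 2.298 m/s × 84.84 s = 195.0 m.
Working in SI base units: W = 2.997 N, H = 8.664e+08 Pa, K = 4.245e-07.
Volume removed: V = K·W·L/H = 4.245e-07 · 2.997 · 195.0 / 8.664e+08 = 2.863e-13 m³.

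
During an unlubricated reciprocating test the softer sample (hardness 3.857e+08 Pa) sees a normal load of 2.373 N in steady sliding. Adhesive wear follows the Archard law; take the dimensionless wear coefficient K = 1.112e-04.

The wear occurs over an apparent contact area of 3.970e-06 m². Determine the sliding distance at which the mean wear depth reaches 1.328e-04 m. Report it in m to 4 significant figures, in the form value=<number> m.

Intermediates appear rounded. All working math runs at full float precision — a single final rounding: 4 significant digits.
Restated in SI base units: W = 2.373 N, H = 3.857e+08 Pa, K = 1.112e-04.
Limit volume V_lim = h_lim·A = 1.328e-04 · 3.970e-06 = 5.272e-10 m³.
Life L = V_lim·H/(K·W) = 5.272e-10 · 3.857e+08 / (1.112e-04 · 2.373) = 770.6 m.

value=770.6 m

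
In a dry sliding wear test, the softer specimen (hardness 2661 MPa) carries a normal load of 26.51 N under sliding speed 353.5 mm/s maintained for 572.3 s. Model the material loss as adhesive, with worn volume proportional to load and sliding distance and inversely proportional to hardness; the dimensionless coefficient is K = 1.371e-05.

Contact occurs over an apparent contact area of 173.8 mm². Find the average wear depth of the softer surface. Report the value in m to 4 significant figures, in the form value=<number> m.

Displayed values are rounded — all arithmetic holds exact precision; rounded just once: 4 significant digits.
Convert: Sliding speed v = 353.5 mm/s = 0.3535 m/s. Total distance L = v·t = 0.3535 m/s × 572.3 s = 202.3 m.
Convert: Hardness H = 2661 MPa = 2.661e+09 Pa.
Convert: Contact area A = 173.8 mm² = 1.738e-04 m².
Expressed in SI base units: W = 26.51 N, H = 2.661e+09 Pa, K = 1.371e-05.
The Archard volume V = K·W·L/H = 1.371e-05 · 26.51 · 202.3 / 2.661e+09 = 2.763e-11 m³.
Depth h = V/A = 2.763e-11 / 1.738e-04 = 1.590e-07 m.

value=1.590e-07 m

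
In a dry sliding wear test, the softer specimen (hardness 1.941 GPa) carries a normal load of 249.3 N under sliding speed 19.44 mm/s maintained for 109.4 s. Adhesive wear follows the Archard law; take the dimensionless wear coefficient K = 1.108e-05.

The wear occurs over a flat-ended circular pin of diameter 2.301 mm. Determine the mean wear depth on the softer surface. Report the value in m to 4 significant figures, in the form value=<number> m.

Intermediates are shown rounded; all arithmetic keeps full precision. Rounded just once, at 4 significant figures.
Convert: Sliding speed v = 19.44 mm/s = 0.01944 m/s. Path length L = v·t = 0.01944 m/s × 109.4 s = 2.127 m.
Convert: Hardness H = 1.941 GPa = 1.941e+09 Pa.
Convert: Pin diameter d = 2.301 mm = 0.002301 m. Contact area A = π·d²/4 = π·(0.002301 m)²/4 = 4.158e-06 m².
Expressed in SI base units: W = 249.3 N, H = 1.941e+09 Pa, K = 1.108e-05.
Worn volume V = K·W·L/H = 1.108e-05 · 249.3 · 2.127 / 1.941e+09 = 3.027e-12 m³.
Wear depth h = V/A = 3.027e-12 / 4.158e-06 = 7.278e-07 m.

value=7.278e-07 m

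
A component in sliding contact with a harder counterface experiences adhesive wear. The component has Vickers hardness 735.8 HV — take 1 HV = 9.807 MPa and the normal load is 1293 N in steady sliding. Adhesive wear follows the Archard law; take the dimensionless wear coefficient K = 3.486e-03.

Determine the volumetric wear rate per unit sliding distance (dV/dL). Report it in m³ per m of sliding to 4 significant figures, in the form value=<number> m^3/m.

value=6.246e-10 m^3/m

The computation carries full precision; the intermediates are printed rounded — one last rounding: 4 significant digits.
Hardness H = 735.8 HV × 9.807 MPa/HV = 7216 MPa = 7.216e+09 Pa.
In SI base units, W = 1293 N, H = 7.216e+09 Pa, K = 3.486e-03.
Sliding wear rate dV/dL = K·W/H: 3.486e-03 · 1293 / 7.216e+09 = 6.246e-10 m³/m.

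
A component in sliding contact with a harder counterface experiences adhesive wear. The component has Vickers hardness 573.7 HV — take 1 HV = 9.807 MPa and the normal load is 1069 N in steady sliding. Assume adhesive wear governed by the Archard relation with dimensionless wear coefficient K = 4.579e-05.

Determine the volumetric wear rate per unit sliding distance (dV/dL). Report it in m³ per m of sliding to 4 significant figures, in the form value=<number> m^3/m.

value=8.700e-12 m^3/m

The algebra holds full float precision, and the intermediates are displayed rounded — one last rounding, at four significant figures.
Convert: Hardness H = 573.7 HV × 9.807 MPa/HV = 5626 MPa = 5.626e+09 Pa.
As SI base values: W = 1069 N, H = 5.626e+09 Pa, K = 4.579e-05.
Sliding wear rate dV/dL = K·W/H — distance-free: 4.579e-05 · 1069 / 5.626e+09 = 8.700e-12 m³/m.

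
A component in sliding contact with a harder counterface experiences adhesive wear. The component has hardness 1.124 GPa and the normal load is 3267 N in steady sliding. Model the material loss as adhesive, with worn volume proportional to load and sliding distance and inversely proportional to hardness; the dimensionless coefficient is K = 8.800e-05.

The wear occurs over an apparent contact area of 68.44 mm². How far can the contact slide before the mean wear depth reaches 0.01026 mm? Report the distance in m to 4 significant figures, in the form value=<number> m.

Intermediates are displayed rounded; every step carries full precision; rounded just once: four significant digits.
Hardness H = 1.124 GPa = 1.124e+09 Pa.
Contact area A = 68.44 mm² = 6.844e-05 m².
Depth limit h_lim = 0.01026 mm = 1.026e-05 m.
Collected in SI base units: W = 3267 N, H = 1.124e+09 Pa, K = 8.800e-05.
Limit volume V_lim = h_lim·A = 1.026e-05 · 6.844e-05 = 7.022e-10 m³.
Inverting, life L = V_lim·H/(K·W) = 7.022e-10 · 1.124e+09 / (8.800e-05 · 3267) = 2.745 m.

value=2.745 m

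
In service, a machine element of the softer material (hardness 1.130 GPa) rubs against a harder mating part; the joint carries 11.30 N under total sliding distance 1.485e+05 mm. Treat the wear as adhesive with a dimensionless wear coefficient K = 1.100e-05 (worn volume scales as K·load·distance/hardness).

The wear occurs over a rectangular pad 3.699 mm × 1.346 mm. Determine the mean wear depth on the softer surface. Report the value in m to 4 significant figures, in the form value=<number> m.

Every step runs at exact precision, and the intermediates are shown rounded — rounded just once to 4 significant figures.
Convert: The distance L = 1.485e+05 mm = 148.5 m.
Convert: Hardness H = 1.130 GPa = 1.130e+09 Pa.
Convert: Pad sides 3.699 mm × 1.346 mm = 0.003699 m × 0.001346 m. Contact area A = 0.003699 m × 0.001346 m = 4.979e-06 m².
In SI base units, W = 11.30 N, H = 1.130e+09 Pa, K = 1.100e-05.
Archard volume V = K·W·L/H = 1.100e-05 · 11.30 · 148.5 / 1.130e+09 = 1.634e-11 m³.
Average depth h = V/A = 1.634e-11 / 4.979e-06 = 3.281e-06 m.

value=3.281e-06 m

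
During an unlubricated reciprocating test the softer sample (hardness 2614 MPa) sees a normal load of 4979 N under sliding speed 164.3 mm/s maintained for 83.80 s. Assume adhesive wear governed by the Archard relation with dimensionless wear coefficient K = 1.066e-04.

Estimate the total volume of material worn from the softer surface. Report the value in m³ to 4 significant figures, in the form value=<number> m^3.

value=2.796e-09 m^3

Every step runs at exact precision. Intermediates are displayed rounded, and one last rounding: 4 significant figures.
Convert: Sliding speed v = 164.3 mm/s = 0.1643 m/s. Sliding distance L = v·t = 0.1643 m/s × 83.80 s = 13.77 m.
Convert: Hardness H = 2614 MPa = 2.614e+09 Pa.
Collected in SI base units: W = 4979 N, H = 2.614e+09 Pa, K = 1.066e-04.
Apply Archard: V = K·W·L/H = 1.066e-04 · 4979 · 13.77 / 2.614e+09 = 2.796e-09 m³.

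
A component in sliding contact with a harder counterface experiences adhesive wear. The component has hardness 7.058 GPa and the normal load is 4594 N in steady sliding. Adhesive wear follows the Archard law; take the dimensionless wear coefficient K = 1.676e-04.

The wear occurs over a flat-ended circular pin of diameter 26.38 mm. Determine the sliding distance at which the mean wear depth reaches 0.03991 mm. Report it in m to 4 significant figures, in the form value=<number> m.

value=200.0 m

Intermediates are shown rounded — the computation holds full float precision. Rounded once at the end: four significant figures.
Hardness H = 7.058 GPa = 7.058e+09 Pa.
Pin diameter d = 26.38 mm = 0.02638 m. Contact area A = π·d²/4 = π·(0.02638 m)²/4 = 5.466e-04 m².
Depth limit h_lim = 0.03991 mm = 3.991e-05 m.
Expressed in SI base units: W = 4594 N, H = 7.058e+09 Pa, K = 1.676e-04.
At the depth limit, V_lim = h_lim·A = 3.991e-05 · 5.466e-04 = 2.181e-08 m³.
Sliding life L = V_lim·H/(K·W) = 2.181e-08 · 7.058e+09 / (1.676e-04 · 4594) = 200.0 m.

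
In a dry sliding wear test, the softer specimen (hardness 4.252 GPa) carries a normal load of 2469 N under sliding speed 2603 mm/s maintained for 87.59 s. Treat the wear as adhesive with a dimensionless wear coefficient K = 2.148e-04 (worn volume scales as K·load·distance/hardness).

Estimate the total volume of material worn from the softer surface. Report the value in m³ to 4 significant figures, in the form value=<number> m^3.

All working math runs at full precision, and shown intermediates are rounded; a lone final rounding, at 4 significant digits.
Sliding speed v = 2603 mm/s = 2.603 m/s. Path length L = v·t = 2.603 m/s × 87.59 s = 228.0 m.
Hardness H = 4.252 GPa = 4.252e+09 Pa.
In SI base units: W = 2469 N, H = 4.252e+09 Pa, K = 2.148e-04.
Apply Archard: V = K·W·L/H = 2.148e-04 · 2469 · 228.0 / 4.252e+09 = 2.844e-08 m³.

value=2.844e-08 m^3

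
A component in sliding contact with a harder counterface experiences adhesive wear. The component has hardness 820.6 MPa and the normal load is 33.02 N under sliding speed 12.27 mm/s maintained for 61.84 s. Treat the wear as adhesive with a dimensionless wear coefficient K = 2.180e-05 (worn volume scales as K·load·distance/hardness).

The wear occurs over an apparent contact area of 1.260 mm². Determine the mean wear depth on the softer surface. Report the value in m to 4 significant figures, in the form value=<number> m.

The intermediates are printed rounded; all arithmetic maintains exact precision — a lone final rounding: four significant figures.
Sliding speed v = 12.27 mm/s = 0.01227 m/s. The distance L = v·t = 0.01227 m/s × 61.84 s = 0.7588 m.
Hardness H = 820.6 MPa = 8.206e+08 Pa.
Contact area A = 1.260 mm² = 1.260e-06 m².
SI base units throughout: W = 33.02 N, H = 8.206e+08 Pa, K = 2.180e-05.
Volume removed: V = K·W·L/H = 2.180e-05 · 33.02 · 0.7588 / 8.206e+08 = 6.656e-13 m³.
Depth of wear h = V/A = 6.656e-13 / 1.260e-06 = 5.283e-07 m.

value=5.283e-07 m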